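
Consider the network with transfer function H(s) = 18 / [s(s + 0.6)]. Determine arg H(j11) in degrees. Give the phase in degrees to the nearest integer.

-177°

∠(j11 + 0.6) = arctan(11/0.6) = 86.88°
∠(j11) = 90.00°
∠H(j11) = − (86.88° + 90.00°) = -176.88°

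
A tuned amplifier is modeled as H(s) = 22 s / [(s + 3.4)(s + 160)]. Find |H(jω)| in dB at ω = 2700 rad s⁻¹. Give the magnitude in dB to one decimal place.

|j2700| = 2700
|j2700 + 3.4| = √(2700² + 3.4²) = 2700
|j2700 + 160| = √(2700² + 160²) = 2705
|H(j2700)| = 22 × 2700 / (2700 × 2705) = 0.0081339
20 log₁₀(0.0081339) = -41.79 dB

-41.8 dB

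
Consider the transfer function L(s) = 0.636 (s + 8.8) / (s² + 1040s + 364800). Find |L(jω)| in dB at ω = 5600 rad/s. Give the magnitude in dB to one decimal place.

-78.9 dB

|j5600 + 8.8| = √(5600² + 8.8²) = 5600
|(j5600)² + 1040(j5600) + 364800| = |-3.0995e+07 + j5.824e+06| = 3.154e+07
|L(j5600)| = 0.636 × 5600 / 3.154e+07 = 0.00011293
20 log₁₀(0.00011293) = -78.94 dB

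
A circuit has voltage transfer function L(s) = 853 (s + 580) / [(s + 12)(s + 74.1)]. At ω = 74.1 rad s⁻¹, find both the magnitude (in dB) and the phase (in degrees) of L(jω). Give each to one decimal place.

|j74.1 + 580| = √(74.1² + 580²) = 584.7
|j74.1 + 12| = √(74.1² + 12²) = 75.07
|j74.1 + 74.1| = √(74.1² + 74.1²) = 104.8
|L(j74.1)| = 853 × 584.7 / (75.07 × 104.8) = 63.404
20 log₁₀(63.404) = 36.04 dB
∠(j74.1 + 580) = arctan(74.1/580) = 7.28°
∠(j74.1 + 12) = arctan(74.1/12) = 80.80°
∠(j74.1 + 74.1) = arctan(74.1/74.1) = 45.00°
∠L(j74.1) = 7.28° − (80.80° + 45.00°) = -118.52°

|L| = 36.0 dB, ∠L = -118.5 deg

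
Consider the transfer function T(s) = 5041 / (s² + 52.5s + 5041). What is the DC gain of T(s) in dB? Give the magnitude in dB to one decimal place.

T(0) = 5041 / 5041 = 1
20 log₁₀(1) = 0.00 dB

0.0 dB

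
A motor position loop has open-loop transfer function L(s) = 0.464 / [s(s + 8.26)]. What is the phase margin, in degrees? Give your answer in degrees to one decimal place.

Gain crossover: |L(jω)| = 1 at ω ≈ 0.0562 rad s⁻¹.
∠L(j0.0562) = −90° − arctan(0.0562/8.26) ≈ -90.39°
PM = 180° + (-90.39°) = 89.61°

89.6°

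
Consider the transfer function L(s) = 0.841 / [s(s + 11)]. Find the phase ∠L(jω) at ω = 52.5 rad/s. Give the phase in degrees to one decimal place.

∠(j52.5 + 11) = arctan(52.5/11) = 78.17°
∠(j52.5) = 90.00°
∠L(j52.5) = − (78.17° + 90.00°) = -168.17°

-168.2°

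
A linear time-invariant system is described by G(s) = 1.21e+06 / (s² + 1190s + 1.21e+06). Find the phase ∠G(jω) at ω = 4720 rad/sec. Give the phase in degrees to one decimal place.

-165.1°

∠[(j4720)² + 1190(j4720) + 1.21e+06] = ∠[-2.1068e+07 + j5.6168e+06] = 165.07°
∠G(j4720) = −165.07° = -165.07°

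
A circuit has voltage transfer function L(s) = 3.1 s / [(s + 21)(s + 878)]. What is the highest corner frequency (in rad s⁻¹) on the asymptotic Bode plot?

878 rad s⁻¹

Break frequencies occur at each pole and zero magnitude: 21 rad s⁻¹, 878 rad s⁻¹.
The highest is 878 rad s⁻¹.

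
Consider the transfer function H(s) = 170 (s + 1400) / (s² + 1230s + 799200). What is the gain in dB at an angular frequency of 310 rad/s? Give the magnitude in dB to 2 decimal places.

|j310 + 1400| = √(310² + 1400²) = 1434
|(j310)² + 1230(j310) + 799200| = |7.031e+05 + j3.813e+05| = 7.998e+05
|H(j310)| = 170 × 1434 / 7.998e+05 = 0.30477
20 log₁₀(0.30477) = -10.321 dB

-10.32 dB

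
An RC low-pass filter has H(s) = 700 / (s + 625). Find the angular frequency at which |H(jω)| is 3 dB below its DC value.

For a single-pole low-pass, the −3 dB point is at the pole: ω = 625 rad s⁻¹.

625 rad s⁻¹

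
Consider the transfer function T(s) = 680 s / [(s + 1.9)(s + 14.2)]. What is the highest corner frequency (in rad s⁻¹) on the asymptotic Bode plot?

Break frequencies occur at each pole and zero magnitude: 1.9 rad s⁻¹, 14.2 rad s⁻¹.
The highest is 14.2 rad s⁻¹.

14.2 rad s⁻¹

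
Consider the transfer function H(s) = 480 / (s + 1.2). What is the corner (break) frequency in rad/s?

1.2 rad/s

The single real pole at s = −1.2 gives a corner at ω = 1.2 rad/s.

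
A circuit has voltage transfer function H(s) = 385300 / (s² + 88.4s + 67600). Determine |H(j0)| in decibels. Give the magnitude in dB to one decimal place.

H(0) = 385300 / 67600 = 5.6997
20 log₁₀(5.6997) = 15.12 dB

15.1 dB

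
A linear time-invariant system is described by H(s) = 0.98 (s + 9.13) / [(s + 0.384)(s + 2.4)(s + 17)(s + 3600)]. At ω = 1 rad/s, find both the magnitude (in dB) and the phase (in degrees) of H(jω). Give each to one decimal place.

|H| = -85.6 dB, ∠H = -88.7°

|j1 + 9.13| = √(1² + 9.13²) = 9.185
|j1 + 0.384| = √(1² + 0.384²) = 1.071
|j1 + 2.4| = √(1² + 2.4²) = 2.6
|j1 + 17| = √(1² + 17²) = 17.03
|j1 + 3600| = √(1² + 3600²) = 3600
|H(j1)| = 0.98 × 9.185 / (1.071 × 2.6 × 17.03 × 3600) = 5.2716e-05
20 log₁₀(5.2716e-05) = -85.56 dB
∠(j1 + 9.13) = arctan(1/9.13) = 6.25°
∠(j1 + 0.384) = arctan(1/0.384) = 68.99°
∠(j1 + 2.4) = arctan(1/2.4) = 22.62°
∠(j1 + 17) = arctan(1/17) = 3.37°
∠(j1 + 3600) = arctan(1/3600) = 0.02°
∠H(j1) = 6.25° − (68.99° + 22.62° + 3.37° + 0.02°) = -88.74°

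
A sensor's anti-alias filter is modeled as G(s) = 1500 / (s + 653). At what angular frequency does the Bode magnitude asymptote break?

The single real pole at s = −653 gives a corner at ω = 653 rad s⁻¹.

653 rad s⁻¹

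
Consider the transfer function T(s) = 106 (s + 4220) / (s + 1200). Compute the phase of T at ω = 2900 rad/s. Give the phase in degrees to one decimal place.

∠(j2900 + 4220) = arctan(2900/4220) = 34.50°
∠(j2900 + 1200) = arctan(2900/1200) = 67.52°
∠T(j2900) = 34.50° − 67.52° = -33.02°

-33.0°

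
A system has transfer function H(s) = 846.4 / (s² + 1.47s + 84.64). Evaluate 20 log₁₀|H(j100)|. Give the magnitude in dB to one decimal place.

|(j100)² + 1.47(j100) + 84.64| = |-9915.4 + j147| = 9916
|H(j100)| = 846.4 / 9916 = 0.085353
20 log₁₀(0.085353) = -21.38 dB

-21.4 dB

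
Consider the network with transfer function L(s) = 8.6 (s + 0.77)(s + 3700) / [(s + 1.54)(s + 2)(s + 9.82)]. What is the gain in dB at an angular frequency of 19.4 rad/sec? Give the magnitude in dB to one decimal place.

|j19.4 + 0.77| = √(19.4² + 0.77²) = 19.42
|j19.4 + 3700| = √(19.4² + 3700²) = 3700
|j19.4 + 1.54| = √(19.4² + 1.54²) = 19.46
|j19.4 + 2| = √(19.4² + 2²) = 19.5
|j19.4 + 9.82| = √(19.4² + 9.82²) = 21.74
|L(j19.4)| = 8.6 × 19.42 × 3700 / (19.46 × 19.5 × 21.74) = 74.86
20 log₁₀(74.86) = 37.49 dB

37.5 dB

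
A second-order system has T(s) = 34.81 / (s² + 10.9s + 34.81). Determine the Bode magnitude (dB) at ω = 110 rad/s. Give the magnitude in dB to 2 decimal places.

|(j110)² + 10.9(j110) + 34.81| = |-12065 + j1199| = 1.212e+04
|T(j110)| = 34.81 / 1.212e+04 = 0.002871
20 log₁₀(0.002871) = -50.839 dB

-50.84 dB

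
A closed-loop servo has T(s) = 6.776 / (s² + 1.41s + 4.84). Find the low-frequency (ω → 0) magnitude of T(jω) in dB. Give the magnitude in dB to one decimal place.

T(0) = 6.776 / 4.84 = 1.4
20 log₁₀(1.4) = 2.92 dB

2.9 dB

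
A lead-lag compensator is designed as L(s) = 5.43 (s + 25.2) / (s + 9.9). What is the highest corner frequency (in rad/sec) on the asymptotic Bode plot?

Break frequencies occur at each pole and zero magnitude: 9.9 rad/sec, 25.2 rad/sec.
The highest is 25.2 rad/sec.

25.2 rad/sec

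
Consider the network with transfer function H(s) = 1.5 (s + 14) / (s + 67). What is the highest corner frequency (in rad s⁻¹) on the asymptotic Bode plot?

Break frequencies occur at each pole and zero magnitude: 14 rad s⁻¹, 67 rad s⁻¹.
The highest is 67 rad s⁻¹.

67 rad s⁻¹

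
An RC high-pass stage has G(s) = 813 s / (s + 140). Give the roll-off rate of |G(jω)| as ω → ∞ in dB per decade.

0 dB/decade

With 1 zero and 1 pole, the high-frequency asymptotic slope is 20 × (1 − 1) = 0 dB/decade.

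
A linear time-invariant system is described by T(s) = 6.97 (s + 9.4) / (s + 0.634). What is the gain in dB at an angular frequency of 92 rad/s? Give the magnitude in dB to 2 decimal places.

16.91 dB

|j92 + 9.4| = √(92² + 9.4²) = 92.48
|j92 + 0.634| = √(92² + 0.634²) = 92
|T(j92)| = 6.97 × 92.48 / 92 = 7.0061
20 log₁₀(7.0061) = 16.910 dB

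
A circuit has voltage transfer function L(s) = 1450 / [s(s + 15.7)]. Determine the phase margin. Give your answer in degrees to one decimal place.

23.3°

Gain crossover: |L(jω)| = 1 at ω ≈ 36.5 rad/s.
∠L(j36.5) = −90° − arctan(36.5/15.7) ≈ -156.72°
PM = 180° + (-156.72°) = 23.28°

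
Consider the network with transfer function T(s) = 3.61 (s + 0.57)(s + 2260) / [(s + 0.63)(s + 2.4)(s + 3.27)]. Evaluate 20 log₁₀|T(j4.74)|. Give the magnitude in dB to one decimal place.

|j4.74 + 0.57| = √(4.74² + 0.57²) = 4.774
|j4.74 + 2260| = √(4.74² + 2260²) = 2260
|j4.74 + 0.63| = √(4.74² + 0.63²) = 4.782
|j4.74 + 2.4| = √(4.74² + 2.4²) = 5.313
|j4.74 + 3.27| = √(4.74² + 3.27²) = 5.759
|T(j4.74)| = 3.61 × 4.774 × 2260 / (4.782 × 5.313 × 5.759) = 266.25
20 log₁₀(266.25) = 48.51 dB

48.5 dB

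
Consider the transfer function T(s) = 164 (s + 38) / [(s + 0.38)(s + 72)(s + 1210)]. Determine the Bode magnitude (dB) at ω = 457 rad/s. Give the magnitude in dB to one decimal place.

|j457 + 38| = √(457² + 38²) = 458.6
|j457 + 0.38| = √(457² + 0.38²) = 457
|j457 + 72| = √(457² + 72²) = 462.6
|j457 + 1210| = √(457² + 1210²) = 1293
|T(j457)| = 164 × 458.6 / (457 × 462.6 × 1293) = 0.00027502
20 log₁₀(0.00027502) = -71.21 dB

-71.2 dB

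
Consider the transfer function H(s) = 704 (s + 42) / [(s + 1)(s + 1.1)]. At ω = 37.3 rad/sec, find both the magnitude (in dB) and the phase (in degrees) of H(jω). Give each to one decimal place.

|j37.3 + 42| = √(37.3² + 42²) = 56.17
|j37.3 + 1| = √(37.3² + 1²) = 37.31
|j37.3 + 1.1| = √(37.3² + 1.1²) = 37.32
|H(j37.3)| = 704 × 56.17 / (37.31 × 37.32) = 28.401
20 log₁₀(28.401) = 29.07 dB
∠(j37.3 + 42) = arctan(37.3/42) = 41.61°
∠(j37.3 + 1) = arctan(37.3/1) = 88.46°
∠(j37.3 + 1.1) = arctan(37.3/1.1) = 88.31°
∠H(j37.3) = 41.61° − (88.46° + 88.31°) = -135.17°

|H| = 29.1 dB, ∠H = -135.2 deg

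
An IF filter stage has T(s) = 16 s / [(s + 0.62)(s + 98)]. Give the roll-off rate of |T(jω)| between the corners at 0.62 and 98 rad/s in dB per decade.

0 dB/decade

In this band the factors already past their corner are: 1 differentiator zero, pole at 0.62; net slope = 0 dB/decade.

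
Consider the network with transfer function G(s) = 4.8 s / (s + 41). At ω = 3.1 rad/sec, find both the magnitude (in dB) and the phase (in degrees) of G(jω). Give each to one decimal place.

|G| = -8.8 dB, ∠G = 85.7°

|j3.1| = 3.1
|j3.1 + 41| = √(3.1² + 41²) = 41.12
|G(j3.1)| = 4.8 × 3.1 / 41.12 = 0.36189
20 log₁₀(0.36189) = -8.83 dB
∠(j3.1) = 90.00°
∠(j3.1 + 41) = arctan(3.1/41) = 4.32°
∠G(j3.1) = 90.00° − 4.32° = 85.68°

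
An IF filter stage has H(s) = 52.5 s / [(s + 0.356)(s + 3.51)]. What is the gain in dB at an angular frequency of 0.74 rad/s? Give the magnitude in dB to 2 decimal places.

|j0.74| = 0.74
|j0.74 + 0.356| = √(0.74² + 0.356²) = 0.8212
|j0.74 + 3.51| = √(0.74² + 3.51²) = 3.587
|H(j0.74)| = 52.5 × 0.74 / (0.8212 × 3.587) = 13.189
20 log₁₀(13.189) = 22.404 dB

22.40 dB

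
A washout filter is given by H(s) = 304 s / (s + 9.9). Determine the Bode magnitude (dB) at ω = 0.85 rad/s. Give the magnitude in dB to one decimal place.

|j0.85| = 0.85
|j0.85 + 9.9| = √(0.85² + 9.9²) = 9.936
|H(j0.85)| = 304 × 0.85 / 9.936 = 26.005
20 log₁₀(26.005) = 28.30 dB

28.3 dB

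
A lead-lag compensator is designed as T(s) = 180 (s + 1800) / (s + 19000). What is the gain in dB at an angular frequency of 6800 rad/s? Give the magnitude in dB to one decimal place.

|j6800 + 1800| = √(6800² + 1800²) = 7034
|j6800 + 19000| = √(6800² + 19000²) = 2.018e+04
|T(j6800)| = 180 × 7034 / 2.018e+04 = 62.743
20 log₁₀(62.743) = 35.95 dB

36.0 dB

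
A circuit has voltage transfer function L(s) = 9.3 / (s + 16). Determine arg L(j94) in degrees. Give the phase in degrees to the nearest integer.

-80°

∠(j94 + 16) = arctan(94/16) = 80.34°
∠L(j94) = −80.34° = -80.34°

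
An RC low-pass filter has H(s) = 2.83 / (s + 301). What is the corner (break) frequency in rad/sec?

The single real pole at s = −301 gives a corner at ω = 301 rad/sec.

301 rad/sec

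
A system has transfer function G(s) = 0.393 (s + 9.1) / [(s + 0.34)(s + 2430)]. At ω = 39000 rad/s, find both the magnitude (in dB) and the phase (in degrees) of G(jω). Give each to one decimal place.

|G| = -100.0 dB, ∠G = -86.4°

|j39000 + 9.1| = √(39000² + 9.1²) = 3.9e+04
|j39000 + 0.34| = √(39000² + 0.34²) = 3.9e+04
|j39000 + 2430| = √(39000² + 2430²) = 3.908e+04
|G(j39000)| = 0.393 × 3.9e+04 / (3.9e+04 × 3.908e+04) = 1.0057e-05
20 log₁₀(1.0057e-05) = -99.95 dB
∠(j39000 + 9.1) = arctan(39000/9.1) = 89.99°
∠(j39000 + 0.34) = arctan(39000/0.34) = 90.00°
∠(j39000 + 2430) = arctan(39000/2430) = 86.43°
∠G(j39000) = 89.99° − (90.00° + 86.43°) = -86.45°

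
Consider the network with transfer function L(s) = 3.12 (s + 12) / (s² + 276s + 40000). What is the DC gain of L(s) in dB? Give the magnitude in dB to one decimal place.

L(0) = 3.12 × 12 / 40000 = 0.000936
20 log₁₀(0.000936) = -60.57 dB

-60.6 dB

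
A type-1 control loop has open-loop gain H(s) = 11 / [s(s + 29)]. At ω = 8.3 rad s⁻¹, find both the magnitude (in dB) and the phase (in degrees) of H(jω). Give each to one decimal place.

|j8.3 + 29| = √(8.3² + 29²) = 30.16
|j8.3| = 8.3
|H(j8.3)| = 11 / (30.16 × 8.3) = 0.043936
20 log₁₀(0.043936) = -27.14 dB
∠(j8.3 + 29) = arctan(8.3/29) = 15.97°
∠(j8.3) = 90.00°
∠H(j8.3) = − (15.97° + 90.00°) = -105.97°

|H| = -27.1 dB, ∠H = -106.0 deg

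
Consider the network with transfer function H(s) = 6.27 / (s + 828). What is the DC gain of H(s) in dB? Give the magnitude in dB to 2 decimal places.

-42.42 dB

H(0) = 6.27 / 828 = 0.0075725
20 log₁₀(0.0075725) = -42.415 dB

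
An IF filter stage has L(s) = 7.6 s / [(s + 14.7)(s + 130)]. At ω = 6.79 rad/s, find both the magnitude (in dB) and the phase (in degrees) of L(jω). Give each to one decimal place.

|j6.79| = 6.79
|j6.79 + 14.7| = √(6.79² + 14.7²) = 16.19
|j6.79 + 130| = √(6.79² + 130²) = 130.2
|L(j6.79)| = 7.6 × 6.79 / (16.19 × 130.2) = 0.024481
20 log₁₀(0.024481) = -32.22 dB
∠(j6.79) = 90.00°
∠(j6.79 + 14.7) = arctan(6.79/14.7) = 24.79°
∠(j6.79 + 130) = arctan(6.79/130) = 2.99°
∠L(j6.79) = 90.00° − (24.79° + 2.99°) = 62.22°

|L| = -32.2 dB, ∠L = 62.2°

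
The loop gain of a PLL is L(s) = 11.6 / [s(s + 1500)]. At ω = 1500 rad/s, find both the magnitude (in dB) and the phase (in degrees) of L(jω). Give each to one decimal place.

|j1500 + 1500| = √(1500² + 1500²) = 2121
|j1500| = 1500
|L(j1500)| = 11.6 / (2121 × 1500) = 3.6455e-06
20 log₁₀(3.6455e-06) = -108.76 dB
∠(j1500 + 1500) = arctan(1500/1500) = 45.00°
∠(j1500) = 90.00°
∠L(j1500) = − (45.00° + 90.00°) = -135.00°

|L| = -108.8 dB, ∠L = -135.0°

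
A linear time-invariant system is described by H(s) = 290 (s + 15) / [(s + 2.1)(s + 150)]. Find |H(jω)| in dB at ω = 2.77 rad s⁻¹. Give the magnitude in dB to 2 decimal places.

|j2.77 + 15| = √(2.77² + 15²) = 15.25
|j2.77 + 2.1| = √(2.77² + 2.1²) = 3.476
|j2.77 + 150| = √(2.77² + 150²) = 150
|H(j2.77)| = 290 × 15.25 / (3.476 × 150) = 8.4824
20 log₁₀(8.4824) = 18.570 dB

18.57 dB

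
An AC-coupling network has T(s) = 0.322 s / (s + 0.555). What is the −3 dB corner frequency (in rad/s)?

For a single-pole high-pass, the −3 dB point is at the pole: ω = 0.555 rad/s.

0.555 rad/s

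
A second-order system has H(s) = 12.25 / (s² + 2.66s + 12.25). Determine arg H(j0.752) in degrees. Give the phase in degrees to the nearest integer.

-10 deg

∠[(j0.752)² + 2.66(j0.752) + 12.25] = ∠[11.684 + j2.0003] = 9.71°
∠H(j0.752) = −9.71° = -9.71°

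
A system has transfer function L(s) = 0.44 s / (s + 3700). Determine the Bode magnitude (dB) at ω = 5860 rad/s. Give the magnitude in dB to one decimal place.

-8.6 dB

|j5860| = 5860
|j5860 + 3700| = √(5860² + 3700²) = 6930
|L(j5860)| = 0.44 × 5860 / 6930 = 0.37205
20 log₁₀(0.37205) = -8.59 dB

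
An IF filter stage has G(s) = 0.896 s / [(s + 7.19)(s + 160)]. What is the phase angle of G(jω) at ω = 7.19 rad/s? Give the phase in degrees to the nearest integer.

∠(j7.19) = 90.00°
∠(j7.19 + 7.19) = arctan(7.19/7.19) = 45.00°
∠(j7.19 + 160) = arctan(7.19/160) = 2.57°
∠G(j7.19) = 90.00° − (45.00° + 2.57°) = 42.43°

42°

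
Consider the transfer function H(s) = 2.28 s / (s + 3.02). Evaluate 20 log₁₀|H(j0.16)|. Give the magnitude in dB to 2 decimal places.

-18.37 dB

|j0.16| = 0.16
|j0.16 + 3.02| = √(0.16² + 3.02²) = 3.024
|H(j0.16)| = 2.28 × 0.16 / 3.024 = 0.12063
20 log₁₀(0.12063) = -18.371 dB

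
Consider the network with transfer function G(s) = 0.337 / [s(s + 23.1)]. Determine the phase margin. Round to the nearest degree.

Gain crossover: |G(jω)| = 1 at ω ≈ 0.0146 rad s⁻¹.
∠G(j0.0146) = −90° − arctan(0.0146/23.1) ≈ -90.04°
PM = 180° + (-90.04°) = 89.96°

90 deg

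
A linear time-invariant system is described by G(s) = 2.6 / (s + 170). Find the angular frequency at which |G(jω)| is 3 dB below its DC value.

For a single-pole low-pass, the −3 dB point is at the pole: ω = 170 rad/sec.

170 rad/sec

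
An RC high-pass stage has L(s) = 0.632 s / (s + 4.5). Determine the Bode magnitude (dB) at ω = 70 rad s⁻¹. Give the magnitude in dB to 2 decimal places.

-4.00 dB

|j70| = 70
|j70 + 4.5| = √(70² + 4.5²) = 70.14
|L(j70)| = 0.632 × 70 / 70.14 = 0.6307
20 log₁₀(0.6307) = -4.004 dB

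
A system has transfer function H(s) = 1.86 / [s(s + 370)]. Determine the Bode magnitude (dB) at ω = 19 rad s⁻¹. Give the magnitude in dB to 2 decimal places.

-71.56 dB

|j19 + 370| = √(19² + 370²) = 370.5
|j19| = 19
|H(j19)| = 1.86 / (370.5 × 19) = 0.00026423
20 log₁₀(0.00026423) = -71.560 dB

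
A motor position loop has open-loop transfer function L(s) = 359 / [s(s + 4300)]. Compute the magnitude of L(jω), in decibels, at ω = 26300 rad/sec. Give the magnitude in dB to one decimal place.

-125.8 dB

|j26300 + 4300| = √(26300² + 4300²) = 2.665e+04
|j26300| = 2.63e+04
|L(j26300)| = 359 / (2.665e+04 × 2.63e+04) = 5.1222e-07
20 log₁₀(5.1222e-07) = -125.81 dB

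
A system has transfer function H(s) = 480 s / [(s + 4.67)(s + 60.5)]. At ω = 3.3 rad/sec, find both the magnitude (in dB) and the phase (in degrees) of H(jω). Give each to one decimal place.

|j3.3| = 3.3
|j3.3 + 4.67| = √(3.3² + 4.67²) = 5.718
|j3.3 + 60.5| = √(3.3² + 60.5²) = 60.59
|H(j3.3)| = 480 × 3.3 / (5.718 × 60.59) = 4.5718
20 log₁₀(4.5718) = 13.20 dB
∠(j3.3) = 90.00°
∠(j3.3 + 4.67) = arctan(3.3/4.67) = 35.25°
∠(j3.3 + 60.5) = arctan(3.3/60.5) = 3.12°
∠H(j3.3) = 90.00° − (35.25° + 3.12°) = 51.63°

|H| = 13.2 dB, ∠H = 51.6 deg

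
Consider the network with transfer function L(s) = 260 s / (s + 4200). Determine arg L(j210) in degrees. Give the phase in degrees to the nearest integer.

∠(j210) = 90.00°
∠(j210 + 4200) = arctan(210/4200) = 2.86°
∠L(j210) = 90.00° − 2.86° = 87.14°

87°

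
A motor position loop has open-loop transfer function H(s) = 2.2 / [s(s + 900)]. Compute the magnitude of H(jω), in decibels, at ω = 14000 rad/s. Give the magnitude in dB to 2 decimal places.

-159.01 dB

|j14000 + 900| = √(14000² + 900²) = 1.403e+04
|j14000| = 1.4e+04
|H(j14000)| = 2.2 / (1.403e+04 × 1.4e+04) = 1.1201e-08
20 log₁₀(1.1201e-08) = -159.015 dB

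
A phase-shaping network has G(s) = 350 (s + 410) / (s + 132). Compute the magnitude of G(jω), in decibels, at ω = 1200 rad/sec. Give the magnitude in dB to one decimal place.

51.3 dB

|j1200 + 410| = √(1200² + 410²) = 1268
|j1200 + 132| = √(1200² + 132²) = 1207
|G(j1200)| = 350 × 1268 / 1207 = 367.65
20 log₁₀(367.65) = 51.31 dB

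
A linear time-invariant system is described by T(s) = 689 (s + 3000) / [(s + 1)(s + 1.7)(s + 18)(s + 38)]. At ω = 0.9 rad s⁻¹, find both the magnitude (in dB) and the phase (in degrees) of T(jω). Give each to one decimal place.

|j0.9 + 3000| = √(0.9² + 3000²) = 3000
|j0.9 + 1| = √(0.9² + 1²) = 1.345
|j0.9 + 1.7| = √(0.9² + 1.7²) = 1.924
|j0.9 + 18| = √(0.9² + 18²) = 18.02
|j0.9 + 38| = √(0.9² + 38²) = 38.01
|T(j0.9)| = 689 × 3000 / (1.345 × 1.924 × 18.02 × 38.01) = 1166
20 log₁₀(1166) = 61.33 dB
∠(j0.9 + 3000) = arctan(0.9/3000) = 0.02°
∠(j0.9 + 1) = arctan(0.9/1) = 41.99°
∠(j0.9 + 1.7) = arctan(0.9/1.7) = 27.90°
∠(j0.9 + 18) = arctan(0.9/18) = 2.86°
∠(j0.9 + 38) = arctan(0.9/38) = 1.36°
∠T(j0.9) = 0.02° − (41.99° + 27.90° + 2.86° + 1.36°) = -74.09°

|T| = 61.3 dB, ∠T = -74.1°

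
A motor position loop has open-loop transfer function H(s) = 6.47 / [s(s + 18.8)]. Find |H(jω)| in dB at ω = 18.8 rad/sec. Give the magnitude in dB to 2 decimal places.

-37.76 dB

|j18.8 + 18.8| = √(18.8² + 18.8²) = 26.59
|j18.8| = 18.8
|H(j18.8)| = 6.47 / (26.59 × 18.8) = 0.012944
20 log₁₀(0.012944) = -37.759 dB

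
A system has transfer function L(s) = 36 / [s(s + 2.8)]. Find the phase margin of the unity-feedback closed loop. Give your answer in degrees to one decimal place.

Gain crossover: |L(jω)| = 1 at ω ≈ 5.68 rad/s.
∠L(j5.68) = −90° − arctan(5.68/2.8) ≈ -153.77°
PM = 180° + (-153.77°) = 26.23°

26.2 deg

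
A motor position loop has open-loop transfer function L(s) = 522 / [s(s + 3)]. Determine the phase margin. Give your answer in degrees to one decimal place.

Gain crossover: |L(jω)| = 1 at ω ≈ 22.7 rad/s.
∠L(j22.7) = −90° − arctan(22.7/3) ≈ -172.49°
PM = 180° + (-172.49°) = 7.51°

7.5°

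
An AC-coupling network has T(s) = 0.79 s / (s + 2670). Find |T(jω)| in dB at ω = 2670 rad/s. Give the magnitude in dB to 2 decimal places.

|j2670| = 2670
|j2670 + 2670| = √(2670² + 2670²) = 3776
|T(j2670)| = 0.79 × 2670 / 3776 = 0.55861
20 log₁₀(0.55861) = -5.058 dB

-5.06 dB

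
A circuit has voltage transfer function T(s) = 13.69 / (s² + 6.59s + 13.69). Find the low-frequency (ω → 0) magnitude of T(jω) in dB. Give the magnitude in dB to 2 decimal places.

T(0) = 13.69 / 13.69 = 1
20 log₁₀(1) = 0.000 dB

0.00 dB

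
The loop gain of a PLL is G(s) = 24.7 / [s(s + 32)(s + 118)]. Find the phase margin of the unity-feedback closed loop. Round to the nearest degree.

Gain crossover: |G(jω)| = 1 at ω ≈ 0.00654 rad/s.
∠G(j0.00654) = −90° − arctan(0.00654/32) − arctan(0.00654/118) ≈ -90.01°
PM = 180° + (-90.01°) = 89.99°

90°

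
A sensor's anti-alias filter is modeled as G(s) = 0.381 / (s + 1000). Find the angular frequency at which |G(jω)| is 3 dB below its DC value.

1000 rad/s

For a single-pole low-pass, the −3 dB point is at the pole: ω = 1000 rad/s.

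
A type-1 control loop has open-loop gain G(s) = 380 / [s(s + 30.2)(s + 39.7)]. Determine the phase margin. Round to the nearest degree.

Gain crossover: |G(jω)| = 1 at ω ≈ 0.317 rad s⁻¹.
∠G(j0.317) = −90° − arctan(0.317/30.2) − arctan(0.317/39.7) ≈ -91.06°
PM = 180° + (-91.06°) = 88.94°

89°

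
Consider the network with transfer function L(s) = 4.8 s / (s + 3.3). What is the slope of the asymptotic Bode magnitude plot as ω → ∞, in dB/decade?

With 1 zero and 1 pole, the high-frequency asymptotic slope is 20 × (1 − 1) = 0 dB/decade.

0 dB/decade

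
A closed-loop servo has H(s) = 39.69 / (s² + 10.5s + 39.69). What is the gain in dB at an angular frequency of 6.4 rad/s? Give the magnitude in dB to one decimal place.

-4.6 dB

|(j6.4)² + 10.5(j6.4) + 39.69| = |-1.27 + j67.2| = 67.21
|H(j6.4)| = 39.69 / 67.21 = 0.59052
20 log₁₀(0.59052) = -4.58 dB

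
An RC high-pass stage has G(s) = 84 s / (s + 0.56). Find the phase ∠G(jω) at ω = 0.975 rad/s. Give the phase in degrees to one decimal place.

29.9°

∠(j0.975) = 90.00°
∠(j0.975 + 0.56) = arctan(0.975/0.56) = 60.13°
∠G(j0.975) = 90.00° − 60.13° = 29.87°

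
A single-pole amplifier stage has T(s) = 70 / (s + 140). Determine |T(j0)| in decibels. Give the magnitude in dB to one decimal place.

-6.0 dB

T(0) = 70 / 140 = 0.5
20 log₁₀(0.5) = -6.02 dB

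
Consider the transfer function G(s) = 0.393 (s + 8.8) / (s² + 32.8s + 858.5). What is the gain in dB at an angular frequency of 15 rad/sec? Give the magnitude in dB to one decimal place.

-41.4 dB

|j15 + 8.8| = √(15² + 8.8²) = 17.39
|(j15)² + 32.8(j15) + 858.5| = |633.5 + j492| = 802.1
|G(j15)| = 0.393 × 17.39 / 802.1 = 0.0085207
20 log₁₀(0.0085207) = -41.39 dB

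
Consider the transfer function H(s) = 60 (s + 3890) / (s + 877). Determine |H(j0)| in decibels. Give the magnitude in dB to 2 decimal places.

H(0) = 60 × 3890 / 877 = 266.13
20 log₁₀(266.13) = 48.502 dB

48.50 dB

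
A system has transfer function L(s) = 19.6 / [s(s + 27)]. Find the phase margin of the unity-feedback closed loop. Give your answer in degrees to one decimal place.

Gain crossover: |L(jω)| = 1 at ω ≈ 0.726 rad s⁻¹.
∠L(j0.726) = −90° − arctan(0.726/27) ≈ -91.54°
PM = 180° + (-91.54°) = 88.46°

88.5°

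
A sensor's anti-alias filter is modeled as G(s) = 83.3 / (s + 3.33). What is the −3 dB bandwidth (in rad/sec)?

3.33 rad/sec

For a single-pole low-pass, the −3 dB point is at the pole: ω = 3.33 rad/sec.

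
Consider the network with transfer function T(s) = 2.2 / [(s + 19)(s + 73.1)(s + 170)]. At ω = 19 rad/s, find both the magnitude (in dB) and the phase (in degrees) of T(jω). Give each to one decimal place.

|T| = -104.0 dB, ∠T = -65.9°

|j19 + 19| = √(19² + 19²) = 26.87
|j19 + 73.1| = √(19² + 73.1²) = 75.53
|j19 + 170| = √(19² + 170²) = 171.1
|T(j19)| = 2.2 / (26.87 × 75.53 × 171.1) = 6.3372e-06
20 log₁₀(6.3372e-06) = -103.96 dB
∠(j19 + 19) = arctan(19/19) = 45.00°
∠(j19 + 73.1) = arctan(19/73.1) = 14.57°
∠(j19 + 170) = arctan(19/170) = 6.38°
∠T(j19) = − (45.00° + 14.57° + 6.38°) = -65.95°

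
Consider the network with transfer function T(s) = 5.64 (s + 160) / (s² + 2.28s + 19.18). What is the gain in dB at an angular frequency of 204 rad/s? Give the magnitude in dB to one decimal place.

|j204 + 160| = √(204² + 160²) = 259.3
|(j204)² + 2.28(j204) + 19.18| = |-41597 + j465.12| = 4.16e+04
|T(j204)| = 5.64 × 259.3 / 4.16e+04 = 0.03515
20 log₁₀(0.03515) = -29.08 dB

-29.1 dB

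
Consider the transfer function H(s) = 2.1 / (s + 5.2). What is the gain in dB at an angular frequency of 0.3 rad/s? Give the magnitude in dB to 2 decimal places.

|j0.3 + 5.2| = √(0.3² + 5.2²) = 5.209
|H(j0.3)| = 2.1 / 5.209 = 0.40318
20 log₁₀(0.40318) = -7.890 dB

-7.89 dB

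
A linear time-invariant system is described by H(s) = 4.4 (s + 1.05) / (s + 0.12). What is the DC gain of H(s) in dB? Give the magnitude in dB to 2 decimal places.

31.71 dB

H(0) = 4.4 × 1.05 / 0.12 = 38.5
20 log₁₀(38.5) = 31.709 dB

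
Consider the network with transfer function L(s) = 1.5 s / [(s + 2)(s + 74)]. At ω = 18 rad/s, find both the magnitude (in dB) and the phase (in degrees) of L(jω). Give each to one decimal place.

|L| = -34.2 dB, ∠L = -7.3°

|j18| = 18
|j18 + 2| = √(18² + 2²) = 18.11
|j18 + 74| = √(18² + 74²) = 76.16
|L(j18)| = 1.5 × 18 / (18.11 × 76.16) = 0.019575
20 log₁₀(0.019575) = -34.17 dB
∠(j18) = 90.00°
∠(j18 + 2) = arctan(18/2) = 83.66°
∠(j18 + 74) = arctan(18/74) = 13.67°
∠L(j18) = 90.00° − (83.66° + 13.67°) = -7.33°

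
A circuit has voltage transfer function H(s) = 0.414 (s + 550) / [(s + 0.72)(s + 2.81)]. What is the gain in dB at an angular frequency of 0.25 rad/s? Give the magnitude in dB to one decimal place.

40.5 dB

|j0.25 + 550| = √(0.25² + 550²) = 550
|j0.25 + 0.72| = √(0.25² + 0.72²) = 0.7622
|j0.25 + 2.81| = √(0.25² + 2.81²) = 2.821
|H(j0.25)| = 0.414 × 550 / (0.7622 × 2.821) = 105.9
20 log₁₀(105.9) = 40.50 dB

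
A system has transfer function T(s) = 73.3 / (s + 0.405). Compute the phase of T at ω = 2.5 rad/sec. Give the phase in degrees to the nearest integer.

-81°

∠(j2.5 + 0.405) = arctan(2.5/0.405) = 80.80°
∠T(j2.5) = −80.80° = -80.80°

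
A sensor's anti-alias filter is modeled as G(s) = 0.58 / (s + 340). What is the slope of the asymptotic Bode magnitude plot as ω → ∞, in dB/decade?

With 0 zeros and 1 pole, the high-frequency asymptotic slope is 20 × (0 − 1) = -20 dB/decade.

-20 dB/decade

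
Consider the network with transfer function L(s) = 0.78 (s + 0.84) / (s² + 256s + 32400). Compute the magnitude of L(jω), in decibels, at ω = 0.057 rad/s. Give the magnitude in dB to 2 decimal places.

|j0.057 + 0.84| = √(0.057² + 0.84²) = 0.8419
|(j0.057)² + 256(j0.057) + 32400| = |32400 + j14.592| = 3.24e+04
|L(j0.057)| = 0.78 × 0.8419 / 3.24e+04 = 2.0269e-05
20 log₁₀(2.0269e-05) = -93.863 dB

-93.86 dB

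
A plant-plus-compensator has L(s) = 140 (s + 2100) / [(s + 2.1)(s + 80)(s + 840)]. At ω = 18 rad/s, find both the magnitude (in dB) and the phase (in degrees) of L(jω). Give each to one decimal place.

|j18 + 2100| = √(18² + 2100²) = 2100
|j18 + 2.1| = √(18² + 2.1²) = 18.12
|j18 + 80| = √(18² + 80²) = 82
|j18 + 840| = √(18² + 840²) = 840.2
|L(j18)| = 140 × 2100 / (18.12 × 82 × 840.2) = 0.23548
20 log₁₀(0.23548) = -12.56 dB
∠(j18 + 2100) = arctan(18/2100) = 0.49°
∠(j18 + 2.1) = arctan(18/2.1) = 83.35°
∠(j18 + 80) = arctan(18/80) = 12.68°
∠(j18 + 840) = arctan(18/840) = 1.23°
∠L(j18) = 0.49° − (83.35° + 12.68° + 1.23°) = -96.76°

|L| = -12.6 dB, ∠L = -96.8°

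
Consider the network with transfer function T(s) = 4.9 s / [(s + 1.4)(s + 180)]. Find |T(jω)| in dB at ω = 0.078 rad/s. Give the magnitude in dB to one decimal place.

|j0.078| = 0.078
|j0.078 + 1.4| = √(0.078² + 1.4²) = 1.402
|j0.078 + 180| = √(0.078² + 180²) = 180
|T(j0.078)| = 4.9 × 0.078 / (1.402 × 180) = 0.0015143
20 log₁₀(0.0015143) = -56.40 dB

-56.4 dB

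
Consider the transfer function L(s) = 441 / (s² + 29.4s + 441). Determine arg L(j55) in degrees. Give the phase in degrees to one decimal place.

-148.0°

∠[(j55)² + 29.4(j55) + 441] = ∠[-2584 + j1617] = 147.96°
∠L(j55) = −147.96° = -147.96°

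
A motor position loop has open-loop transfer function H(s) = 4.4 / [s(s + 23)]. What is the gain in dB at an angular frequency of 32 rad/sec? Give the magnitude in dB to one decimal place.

|j32 + 23| = √(32² + 23²) = 39.41
|j32| = 32
|H(j32)| = 4.4 / (39.41 × 32) = 0.0034891
20 log₁₀(0.0034891) = -49.15 dB

-49.1 dB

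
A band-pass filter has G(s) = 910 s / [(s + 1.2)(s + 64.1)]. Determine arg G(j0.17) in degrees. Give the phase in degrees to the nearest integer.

∠(j0.17) = 90.00°
∠(j0.17 + 1.2) = arctan(0.17/1.2) = 8.06°
∠(j0.17 + 64.1) = arctan(0.17/64.1) = 0.15°
∠G(j0.17) = 90.00° − (8.06° + 0.15°) = 81.78°

82 deg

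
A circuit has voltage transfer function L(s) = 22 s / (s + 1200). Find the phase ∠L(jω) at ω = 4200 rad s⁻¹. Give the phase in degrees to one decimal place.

15.9°

∠(j4200) = 90.00°
∠(j4200 + 1200) = arctan(4200/1200) = 74.05°
∠L(j4200) = 90.00° − 74.05° = 15.95°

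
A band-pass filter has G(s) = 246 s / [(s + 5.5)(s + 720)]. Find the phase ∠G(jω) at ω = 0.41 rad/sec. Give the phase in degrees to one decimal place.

85.7°

∠(j0.41) = 90.00°
∠(j0.41 + 5.5) = arctan(0.41/5.5) = 4.26°
∠(j0.41 + 720) = arctan(0.41/720) = 0.03°
∠G(j0.41) = 90.00° − (4.26° + 0.03°) = 85.70°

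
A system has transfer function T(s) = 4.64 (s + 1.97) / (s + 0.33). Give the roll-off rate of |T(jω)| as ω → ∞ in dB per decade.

With 1 zero and 1 pole, the high-frequency asymptotic slope is 20 × (1 − 1) = 0 dB/decade.

0 dB/decade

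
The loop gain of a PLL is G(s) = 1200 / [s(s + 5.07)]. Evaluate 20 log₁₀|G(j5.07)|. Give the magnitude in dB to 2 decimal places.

|j5.07 + 5.07| = √(5.07² + 5.07²) = 7.17
|j5.07| = 5.07
|G(j5.07)| = 1200 / (7.17 × 5.07) = 33.01
20 log₁₀(33.01) = 30.373 dB

30.37 dB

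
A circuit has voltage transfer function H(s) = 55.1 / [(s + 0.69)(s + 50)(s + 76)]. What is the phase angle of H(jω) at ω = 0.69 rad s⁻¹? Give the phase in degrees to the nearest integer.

-46°

∠(j0.69 + 0.69) = arctan(0.69/0.69) = 45.00°
∠(j0.69 + 50) = arctan(0.69/50) = 0.79°
∠(j0.69 + 76) = arctan(0.69/76) = 0.52°
∠H(j0.69) = − (45.00° + 0.79° + 0.52°) = -46.31°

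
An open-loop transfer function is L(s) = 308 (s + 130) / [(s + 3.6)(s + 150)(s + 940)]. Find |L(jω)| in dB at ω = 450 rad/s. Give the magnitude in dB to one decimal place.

-63.8 dB

|j450 + 130| = √(450² + 130²) = 468.4
|j450 + 3.6| = √(450² + 3.6²) = 450
|j450 + 150| = √(450² + 150²) = 474.3
|j450 + 940| = √(450² + 940²) = 1042
|L(j450)| = 308 × 468.4 / (450 × 474.3 × 1042) = 0.00064851
20 log₁₀(0.00064851) = -63.76 dB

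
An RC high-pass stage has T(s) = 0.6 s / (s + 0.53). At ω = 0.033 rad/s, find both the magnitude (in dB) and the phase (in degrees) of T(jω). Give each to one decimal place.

|T| = -28.6 dB, ∠T = 86.4°

|j0.033| = 0.033
|j0.033 + 0.53| = √(0.033² + 0.53²) = 0.531
|T(j0.033)| = 0.6 × 0.033 / 0.531 = 0.037286
20 log₁₀(0.037286) = -28.57 dB
∠(j0.033) = 90.00°
∠(j0.033 + 0.53) = arctan(0.033/0.53) = 3.56°
∠T(j0.033) = 90.00° − 3.56° = 86.44°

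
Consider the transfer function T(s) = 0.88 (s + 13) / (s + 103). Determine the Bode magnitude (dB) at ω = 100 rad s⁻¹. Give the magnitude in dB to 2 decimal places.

-4.18 dB

|j100 + 13| = √(100² + 13²) = 100.8
|j100 + 103| = √(100² + 103²) = 143.6
|T(j100)| = 0.88 × 100.8 / 143.6 = 0.61815
20 log₁₀(0.61815) = -4.178 dB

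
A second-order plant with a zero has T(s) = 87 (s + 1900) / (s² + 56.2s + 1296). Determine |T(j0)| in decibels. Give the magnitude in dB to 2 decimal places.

T(0) = 87 × 1900 / 1296 = 127.55
20 log₁₀(127.55) = 42.113 dB

42.11 dB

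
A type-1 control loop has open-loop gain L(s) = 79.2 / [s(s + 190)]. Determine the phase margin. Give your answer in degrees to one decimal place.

Gain crossover: |L(jω)| = 1 at ω ≈ 0.417 rad/s.
∠L(j0.417) = −90° − arctan(0.417/190) ≈ -90.13°
PM = 180° + (-90.13°) = 89.87°

89.9 deg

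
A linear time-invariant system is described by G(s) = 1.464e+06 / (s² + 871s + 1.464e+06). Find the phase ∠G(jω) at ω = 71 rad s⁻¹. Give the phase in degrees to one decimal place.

-2.4°

∠[(j71)² + 871(j71) + 1.464e+06] = ∠[1.459e+06 + j61841] = 2.43°
∠G(j71) = −2.43° = -2.43°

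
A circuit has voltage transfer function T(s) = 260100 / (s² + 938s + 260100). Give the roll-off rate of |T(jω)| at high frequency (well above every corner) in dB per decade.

With 0 zeros and 2 poles, the high-frequency asymptotic slope is 20 × (0 − 2) = -40 dB/decade.

-40 dB/decade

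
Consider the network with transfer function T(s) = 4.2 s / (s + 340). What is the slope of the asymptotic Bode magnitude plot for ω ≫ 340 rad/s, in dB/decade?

With 1 zero and 1 pole, the high-frequency asymptotic slope is 20 × (1 − 1) = 0 dB/decade.

0 dB/decade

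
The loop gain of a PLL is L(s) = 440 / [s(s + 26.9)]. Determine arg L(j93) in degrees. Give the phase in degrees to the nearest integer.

∠(j93 + 26.9) = arctan(93/26.9) = 73.87°
∠(j93) = 90.00°
∠L(j93) = − (73.87° + 90.00°) = -163.87°

-164°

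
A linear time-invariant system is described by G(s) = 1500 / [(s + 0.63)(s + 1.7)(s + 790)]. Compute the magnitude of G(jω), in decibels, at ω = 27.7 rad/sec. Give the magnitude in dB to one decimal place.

|j27.7 + 0.63| = √(27.7² + 0.63²) = 27.71
|j27.7 + 1.7| = √(27.7² + 1.7²) = 27.75
|j27.7 + 790| = √(27.7² + 790²) = 790.5
|G(j27.7)| = 1500 / (27.71 × 27.75 × 790.5) = 0.0024678
20 log₁₀(0.0024678) = -52.15 dB

-52.2 dB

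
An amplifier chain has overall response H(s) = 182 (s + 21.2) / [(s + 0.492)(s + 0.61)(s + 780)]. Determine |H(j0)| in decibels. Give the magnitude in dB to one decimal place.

24.3 dB

H(0) = 182 × 21.2 / (0.492 × 0.61 × 780) = 16.482
20 log₁₀(16.482) = 24.34 dB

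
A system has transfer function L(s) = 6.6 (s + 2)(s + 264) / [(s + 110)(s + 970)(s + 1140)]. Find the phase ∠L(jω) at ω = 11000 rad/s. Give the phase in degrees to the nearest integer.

-80 deg

∠(j11000 + 2) = arctan(11000/2) = 89.99°
∠(j11000 + 264) = arctan(11000/264) = 88.63°
∠(j11000 + 110) = arctan(11000/110) = 89.43°
∠(j11000 + 970) = arctan(11000/970) = 84.96°
∠(j11000 + 1140) = arctan(11000/1140) = 84.08°
∠L(j11000) = 89.99° + 88.63° − (89.43° + 84.96° + 84.08°) = -79.86°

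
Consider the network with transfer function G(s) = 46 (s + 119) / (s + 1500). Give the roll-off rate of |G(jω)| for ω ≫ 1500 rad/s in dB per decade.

With 1 zero and 1 pole, the high-frequency asymptotic slope is 20 × (1 − 1) = 0 dB/decade.

0 dB/decade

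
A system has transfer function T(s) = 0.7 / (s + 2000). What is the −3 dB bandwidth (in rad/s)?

For a single-pole low-pass, the −3 dB point is at the pole: ω = 2000 rad/s.

2000 rad/s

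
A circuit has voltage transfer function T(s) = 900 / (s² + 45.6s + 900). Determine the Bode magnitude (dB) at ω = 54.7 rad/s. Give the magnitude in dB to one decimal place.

-11.2 dB

|(j54.7)² + 45.6(j54.7) + 900| = |-2092.1 + j2494.3| = 3256
|T(j54.7)| = 900 / 3256 = 0.27645
20 log₁₀(0.27645) = -11.17 dB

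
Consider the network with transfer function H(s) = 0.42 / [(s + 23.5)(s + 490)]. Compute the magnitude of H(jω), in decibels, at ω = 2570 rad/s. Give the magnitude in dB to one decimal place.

-144.1 dB

|j2570 + 23.5| = √(2570² + 23.5²) = 2570
|j2570 + 490| = √(2570² + 490²) = 2616
|H(j2570)| = 0.42 / (2570 × 2616) = 6.2461e-08
20 log₁₀(6.2461e-08) = -144.09 dB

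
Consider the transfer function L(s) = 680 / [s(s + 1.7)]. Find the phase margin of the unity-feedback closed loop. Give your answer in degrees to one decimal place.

3.7°

Gain crossover: |L(jω)| = 1 at ω ≈ 26 rad s⁻¹.
∠L(j26) = −90° − arctan(26/1.7) ≈ -176.27°
PM = 180° + (-176.27°) = 3.73°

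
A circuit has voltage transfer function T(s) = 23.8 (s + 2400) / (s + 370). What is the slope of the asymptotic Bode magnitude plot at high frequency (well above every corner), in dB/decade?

With 1 zero and 1 pole, the high-frequency asymptotic slope is 20 × (1 − 1) = 0 dB/decade.

0 dB/decade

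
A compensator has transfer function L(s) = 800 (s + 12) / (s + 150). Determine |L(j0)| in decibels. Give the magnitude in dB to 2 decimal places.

36.12 dB

L(0) = 800 × 12 / 150 = 64
20 log₁₀(64) = 36.124 dB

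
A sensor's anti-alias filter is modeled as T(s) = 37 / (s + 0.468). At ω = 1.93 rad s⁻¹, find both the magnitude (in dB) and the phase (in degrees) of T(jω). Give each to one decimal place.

|T| = 25.4 dB, ∠T = -76.4°

|j1.93 + 0.468| = √(1.93² + 0.468²) = 1.986
|T(j1.93)| = 37 / 1.986 = 18.631
20 log₁₀(18.631) = 25.40 dB
∠(j1.93 + 0.468) = arctan(1.93/0.468) = 76.37°
∠T(j1.93) = −76.37° = -76.37°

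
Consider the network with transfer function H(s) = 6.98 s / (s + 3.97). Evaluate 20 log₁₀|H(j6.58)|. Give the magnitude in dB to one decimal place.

|j6.58| = 6.58
|j6.58 + 3.97| = √(6.58² + 3.97²) = 7.685
|H(j6.58)| = 6.98 × 6.58 / 7.685 = 5.9765
20 log₁₀(5.9765) = 15.53 dB

15.5 dB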